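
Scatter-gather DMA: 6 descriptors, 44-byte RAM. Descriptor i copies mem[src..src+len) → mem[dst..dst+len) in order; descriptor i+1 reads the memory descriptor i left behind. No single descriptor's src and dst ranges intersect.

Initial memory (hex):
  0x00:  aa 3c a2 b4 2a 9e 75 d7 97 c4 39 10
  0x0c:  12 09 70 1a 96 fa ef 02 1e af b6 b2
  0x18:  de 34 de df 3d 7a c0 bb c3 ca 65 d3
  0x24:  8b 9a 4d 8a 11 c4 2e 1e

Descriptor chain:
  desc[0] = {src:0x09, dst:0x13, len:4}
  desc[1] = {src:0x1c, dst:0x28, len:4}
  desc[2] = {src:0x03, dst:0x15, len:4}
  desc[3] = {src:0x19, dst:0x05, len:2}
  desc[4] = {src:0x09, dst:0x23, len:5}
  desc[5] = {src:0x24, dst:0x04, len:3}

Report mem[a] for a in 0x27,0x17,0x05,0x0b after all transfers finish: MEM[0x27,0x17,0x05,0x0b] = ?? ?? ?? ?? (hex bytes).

MEM[0x27,0x17,0x05,0x0b] = 09 9e 10 10

  after D0: wrote 4B at 0x13 = c4391012
  after D1: wrote 4B at 0x28 = 3d7ac0bb
  after D2: wrote 4B at 0x15 = b42a9e75
  after D3: wrote 2B at 0x05 = 34de
  after D4: wrote 5B at 0x23 = c439101209
  after D5: wrote 3B at 0x04 = 391012
query mem[0x27]=0x09, mem[0x17]=0x9e, mem[0x05]=0x10, mem[0x0b]=0x10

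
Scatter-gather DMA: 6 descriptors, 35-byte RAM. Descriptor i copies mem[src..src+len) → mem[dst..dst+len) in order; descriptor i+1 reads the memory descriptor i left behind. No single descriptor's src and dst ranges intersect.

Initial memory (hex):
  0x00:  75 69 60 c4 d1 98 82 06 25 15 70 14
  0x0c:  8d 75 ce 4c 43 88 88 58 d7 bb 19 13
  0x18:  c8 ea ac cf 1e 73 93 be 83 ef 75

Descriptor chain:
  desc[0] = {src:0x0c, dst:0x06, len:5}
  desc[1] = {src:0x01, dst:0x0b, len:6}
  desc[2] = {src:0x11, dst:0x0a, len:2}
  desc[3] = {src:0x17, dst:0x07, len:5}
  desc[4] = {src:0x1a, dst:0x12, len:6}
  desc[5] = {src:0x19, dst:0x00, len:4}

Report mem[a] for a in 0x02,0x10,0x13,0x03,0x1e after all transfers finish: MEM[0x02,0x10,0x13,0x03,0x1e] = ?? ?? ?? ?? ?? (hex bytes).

  after D0: wrote 5B at 0x06 = 8d75ce4c43
  after D1: wrote 6B at 0x0b = 6960c4d1988d
  after D2: wrote 2B at 0x0a = 8888
  after D3: wrote 5B at 0x07 = 13c8eaaccf
  after D4: wrote 6B at 0x12 = accf1e7393be
  after D5: wrote 4B at 0x00 = eaaccf1e
query mem[0x02]=0xcf, mem[0x10]=0x8d, mem[0x13]=0xcf, mem[0x03]=0x1e, mem[0x1e]=0x93

MEM[0x02,0x10,0x13,0x03,0x1e] = cf 8d cf 1e 93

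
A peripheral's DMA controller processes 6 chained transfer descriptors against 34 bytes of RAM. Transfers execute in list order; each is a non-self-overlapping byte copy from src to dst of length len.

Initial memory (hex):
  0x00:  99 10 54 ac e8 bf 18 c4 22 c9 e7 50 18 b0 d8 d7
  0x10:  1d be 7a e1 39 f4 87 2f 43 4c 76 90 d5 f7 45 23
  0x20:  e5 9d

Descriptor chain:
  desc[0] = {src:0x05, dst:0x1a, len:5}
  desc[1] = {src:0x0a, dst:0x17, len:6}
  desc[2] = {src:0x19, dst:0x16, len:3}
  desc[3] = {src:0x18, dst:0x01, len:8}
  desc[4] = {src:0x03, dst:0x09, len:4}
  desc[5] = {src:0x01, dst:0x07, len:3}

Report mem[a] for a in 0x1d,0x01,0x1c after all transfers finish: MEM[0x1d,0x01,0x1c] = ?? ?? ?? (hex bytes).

MEM[0x1d,0x01,0x1c] = 22 d8 d7

#0 dst[0x1a+5] := {0xbf,0x18,0xc4,0x22,0xc9}
#1 dst[0x17+6] := {0xe7,0x50,0x18,0xb0,0xd8,0xd7}
#2 dst[0x16+3] := {0x18,0xb0,0xd8}
#3 dst[0x01+8] := {0xd8,0x18,0xb0,0xd8,0xd7,0x22,0xc9,0x23}
#4 dst[0x09+4] := {0xb0,0xd8,0xd7,0x22}
#5 dst[0x07+3] := {0xd8,0x18,0xb0}
query mem[0x1d]=0x22, mem[0x01]=0xd8, mem[0x1c]=0xd7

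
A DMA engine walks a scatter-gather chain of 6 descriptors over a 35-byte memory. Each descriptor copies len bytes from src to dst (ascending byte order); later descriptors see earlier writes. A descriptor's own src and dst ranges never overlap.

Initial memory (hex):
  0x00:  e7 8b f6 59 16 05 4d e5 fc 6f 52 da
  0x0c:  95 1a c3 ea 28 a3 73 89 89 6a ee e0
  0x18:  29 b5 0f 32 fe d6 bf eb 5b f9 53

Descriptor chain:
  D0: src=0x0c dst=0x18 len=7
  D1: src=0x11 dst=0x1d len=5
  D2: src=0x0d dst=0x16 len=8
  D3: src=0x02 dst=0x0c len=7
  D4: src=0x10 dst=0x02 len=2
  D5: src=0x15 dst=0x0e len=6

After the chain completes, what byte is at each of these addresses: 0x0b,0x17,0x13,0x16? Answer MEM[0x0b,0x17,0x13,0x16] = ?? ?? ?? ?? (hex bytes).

MEM[0x0b,0x17,0x13,0x16] = da c3 a3 1a

  after D0: wrote 7B at 0x18 = 951ac3ea28a373
  after D1: wrote 5B at 0x1d = a37389896a
  after D2: wrote 8B at 0x16 = 1ac3ea28a3738989
  after D3: wrote 7B at 0x0c = f65916054de5fc
  after D4: wrote 2B at 0x02 = 4de5
  after D5: wrote 6B at 0x0e = 6a1ac3ea28a3
query mem[0x0b]=0xda, mem[0x17]=0xc3, mem[0x13]=0xa3, mem[0x16]=0x1a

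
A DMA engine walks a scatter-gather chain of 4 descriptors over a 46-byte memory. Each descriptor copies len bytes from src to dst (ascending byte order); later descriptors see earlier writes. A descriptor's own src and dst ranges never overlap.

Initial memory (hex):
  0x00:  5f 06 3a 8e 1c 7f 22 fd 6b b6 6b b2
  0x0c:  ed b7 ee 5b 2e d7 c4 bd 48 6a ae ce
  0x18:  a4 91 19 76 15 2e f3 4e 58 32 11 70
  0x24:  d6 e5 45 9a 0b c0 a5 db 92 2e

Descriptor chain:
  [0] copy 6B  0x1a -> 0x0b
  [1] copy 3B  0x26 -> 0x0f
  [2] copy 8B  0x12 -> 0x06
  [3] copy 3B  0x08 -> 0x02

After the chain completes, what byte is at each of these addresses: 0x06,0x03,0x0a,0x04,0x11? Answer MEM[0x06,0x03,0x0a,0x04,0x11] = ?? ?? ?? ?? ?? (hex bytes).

[0] 0x1a->0x0b len=6 : 19 76 15 2e f3 4e
[1] 0x26->0x0f len=3 : 45 9a 0b
[2] 0x12->0x06 len=8 : c4 bd 48 6a ae ce a4 91
[3] 0x08->0x02 len=3 : 48 6a ae
query mem[0x06]=0xc4, mem[0x03]=0x6a, mem[0x0a]=0xae, mem[0x04]=0xae, mem[0x11]=0x0b

MEM[0x06,0x03,0x0a,0x04,0x11] = c4 6a ae ae 0b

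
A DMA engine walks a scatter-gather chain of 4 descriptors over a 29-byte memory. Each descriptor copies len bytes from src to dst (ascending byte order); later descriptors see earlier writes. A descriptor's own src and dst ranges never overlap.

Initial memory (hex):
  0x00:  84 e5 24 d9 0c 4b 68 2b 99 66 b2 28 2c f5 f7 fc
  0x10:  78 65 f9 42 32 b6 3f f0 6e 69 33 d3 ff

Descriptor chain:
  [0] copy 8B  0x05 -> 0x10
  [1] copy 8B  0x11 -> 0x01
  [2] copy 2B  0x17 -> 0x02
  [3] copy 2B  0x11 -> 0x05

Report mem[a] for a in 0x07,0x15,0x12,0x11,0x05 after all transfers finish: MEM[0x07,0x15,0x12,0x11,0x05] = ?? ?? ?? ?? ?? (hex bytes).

MEM[0x07,0x15,0x12,0x11,0x05] = 2c b2 2b 68 68

#0 dst[0x10+8] := {0x4b,0x68,0x2b,0x99,0x66,0xb2,0x28,0x2c}
#1 dst[0x01+8] := {0x68,0x2b,0x99,0x66,0xb2,0x28,0x2c,0x6e}
#2 dst[0x02+2] := {0x2c,0x6e}
#3 dst[0x05+2] := {0x68,0x2b}
query mem[0x07]=0x2c, mem[0x15]=0xb2, mem[0x12]=0x2b, mem[0x11]=0x68, mem[0x05]=0x68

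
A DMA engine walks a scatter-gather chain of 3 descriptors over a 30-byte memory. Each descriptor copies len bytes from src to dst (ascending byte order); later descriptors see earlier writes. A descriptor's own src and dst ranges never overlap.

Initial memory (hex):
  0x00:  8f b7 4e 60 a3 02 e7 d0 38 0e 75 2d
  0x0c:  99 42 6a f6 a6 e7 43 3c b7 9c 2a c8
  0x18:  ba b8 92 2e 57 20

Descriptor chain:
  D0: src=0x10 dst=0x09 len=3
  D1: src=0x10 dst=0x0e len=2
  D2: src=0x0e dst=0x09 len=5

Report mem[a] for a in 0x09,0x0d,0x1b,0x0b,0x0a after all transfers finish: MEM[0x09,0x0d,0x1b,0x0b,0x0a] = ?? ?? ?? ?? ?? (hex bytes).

MEM[0x09,0x0d,0x1b,0x0b,0x0a] = a6 43 2e a6 e7

#0 dst[0x09+3] := {0xa6,0xe7,0x43}
#1 dst[0x0e+2] := {0xa6,0xe7}
#2 dst[0x09+5] := {0xa6,0xe7,0xa6,0xe7,0x43}
query mem[0x09]=0xa6, mem[0x0d]=0x43, mem[0x1b]=0x2e, mem[0x0b]=0xa6, mem[0x0a]=0xe7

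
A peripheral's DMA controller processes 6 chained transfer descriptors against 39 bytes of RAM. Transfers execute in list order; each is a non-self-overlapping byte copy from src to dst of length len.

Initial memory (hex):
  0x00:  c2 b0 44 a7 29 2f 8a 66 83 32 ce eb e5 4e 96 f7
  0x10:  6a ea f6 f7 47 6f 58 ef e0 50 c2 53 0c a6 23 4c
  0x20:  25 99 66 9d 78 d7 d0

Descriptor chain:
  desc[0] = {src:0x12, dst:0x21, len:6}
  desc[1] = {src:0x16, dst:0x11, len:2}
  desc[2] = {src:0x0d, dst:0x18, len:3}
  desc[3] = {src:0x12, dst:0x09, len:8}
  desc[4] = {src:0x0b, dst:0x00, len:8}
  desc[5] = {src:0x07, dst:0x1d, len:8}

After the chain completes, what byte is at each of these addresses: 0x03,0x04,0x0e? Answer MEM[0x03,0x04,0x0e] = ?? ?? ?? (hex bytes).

MEM[0x03,0x04,0x0e] = ef 4e ef

D0: mem[0x21..0x26] <- [f6 f7 47 6f 58 ef]
D1: mem[0x11..0x12] <- [58 ef]
D2: mem[0x18..0x1a] <- [4e 96 f7]
D3: mem[0x09..0x10] <- [ef f7 47 6f 58 ef 4e 96]
D4: mem[0x00..0x07] <- [47 6f 58 ef 4e 96 58 ef]
D5: mem[0x1d..0x24] <- [ef 83 ef f7 47 6f 58 ef]
query mem[0x03]=0xef, mem[0x04]=0x4e, mem[0x0e]=0xef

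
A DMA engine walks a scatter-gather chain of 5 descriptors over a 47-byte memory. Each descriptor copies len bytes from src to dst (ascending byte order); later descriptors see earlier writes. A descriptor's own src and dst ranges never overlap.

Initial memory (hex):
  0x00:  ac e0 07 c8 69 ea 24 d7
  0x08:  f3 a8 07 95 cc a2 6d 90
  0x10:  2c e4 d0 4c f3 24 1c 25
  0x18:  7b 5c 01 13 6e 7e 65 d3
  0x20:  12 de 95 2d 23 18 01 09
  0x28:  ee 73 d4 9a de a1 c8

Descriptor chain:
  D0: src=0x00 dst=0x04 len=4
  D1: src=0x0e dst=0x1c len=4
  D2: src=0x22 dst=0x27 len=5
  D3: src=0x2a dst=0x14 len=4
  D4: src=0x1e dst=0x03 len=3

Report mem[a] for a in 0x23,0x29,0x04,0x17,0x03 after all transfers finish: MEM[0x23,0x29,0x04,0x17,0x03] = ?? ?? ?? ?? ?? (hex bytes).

  after D0: wrote 4B at 0x04 = ace007c8
  after D1: wrote 4B at 0x1c = 6d902ce4
  after D2: wrote 5B at 0x27 = 952d231801
  after D3: wrote 4B at 0x14 = 1801dea1
  after D4: wrote 3B at 0x03 = 2ce412
query mem[0x23]=0x2d, mem[0x29]=0x23, mem[0x04]=0xe4, mem[0x17]=0xa1, mem[0x03]=0x2c

MEM[0x23,0x29,0x04,0x17,0x03] = 2d 23 e4 a1 2c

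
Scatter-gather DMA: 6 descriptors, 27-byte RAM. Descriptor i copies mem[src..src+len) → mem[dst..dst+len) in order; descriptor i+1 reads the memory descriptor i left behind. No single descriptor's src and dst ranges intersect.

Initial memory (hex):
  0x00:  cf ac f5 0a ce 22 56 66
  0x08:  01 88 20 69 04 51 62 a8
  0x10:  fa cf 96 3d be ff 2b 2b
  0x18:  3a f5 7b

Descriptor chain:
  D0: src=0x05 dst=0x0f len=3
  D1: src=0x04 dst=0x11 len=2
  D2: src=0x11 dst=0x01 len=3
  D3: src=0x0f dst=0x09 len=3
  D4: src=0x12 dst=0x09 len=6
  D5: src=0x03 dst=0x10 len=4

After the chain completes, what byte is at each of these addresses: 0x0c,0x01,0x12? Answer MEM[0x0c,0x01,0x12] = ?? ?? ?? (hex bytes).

D0: mem[0x0f..0x11] <- [22 56 66]
D1: mem[0x11..0x12] <- [ce 22]
D2: mem[0x01..0x03] <- [ce 22 3d]
D3: mem[0x09..0x0b] <- [22 56 ce]
D4: mem[0x09..0x0e] <- [22 3d be ff 2b 2b]
D5: mem[0x10..0x13] <- [3d ce 22 56]
query mem[0x0c]=0xff, mem[0x01]=0xce, mem[0x12]=0x22

MEM[0x0c,0x01,0x12] = ff ce 22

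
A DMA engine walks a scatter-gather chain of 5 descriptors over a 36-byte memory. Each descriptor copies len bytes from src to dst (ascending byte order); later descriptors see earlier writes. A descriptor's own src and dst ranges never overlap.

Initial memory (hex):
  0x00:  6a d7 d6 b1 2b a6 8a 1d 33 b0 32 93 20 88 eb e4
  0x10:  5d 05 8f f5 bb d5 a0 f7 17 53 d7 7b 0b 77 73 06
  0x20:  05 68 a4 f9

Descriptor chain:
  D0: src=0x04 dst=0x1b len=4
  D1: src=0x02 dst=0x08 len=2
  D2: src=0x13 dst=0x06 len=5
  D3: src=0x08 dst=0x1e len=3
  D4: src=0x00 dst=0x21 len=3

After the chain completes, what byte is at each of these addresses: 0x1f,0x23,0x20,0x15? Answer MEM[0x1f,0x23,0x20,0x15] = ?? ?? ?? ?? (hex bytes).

MEM[0x1f,0x23,0x20,0x15] = a0 d6 f7 d5

#0 dst[0x1b+4] := {0x2b,0xa6,0x8a,0x1d}
#1 dst[0x08+2] := {0xd6,0xb1}
#2 dst[0x06+5] := {0xf5,0xbb,0xd5,0xa0,0xf7}
#3 dst[0x1e+3] := {0xd5,0xa0,0xf7}
#4 dst[0x21+3] := {0x6a,0xd7,0xd6}
query mem[0x1f]=0xa0, mem[0x23]=0xd6, mem[0x20]=0xf7, mem[0x15]=0xd5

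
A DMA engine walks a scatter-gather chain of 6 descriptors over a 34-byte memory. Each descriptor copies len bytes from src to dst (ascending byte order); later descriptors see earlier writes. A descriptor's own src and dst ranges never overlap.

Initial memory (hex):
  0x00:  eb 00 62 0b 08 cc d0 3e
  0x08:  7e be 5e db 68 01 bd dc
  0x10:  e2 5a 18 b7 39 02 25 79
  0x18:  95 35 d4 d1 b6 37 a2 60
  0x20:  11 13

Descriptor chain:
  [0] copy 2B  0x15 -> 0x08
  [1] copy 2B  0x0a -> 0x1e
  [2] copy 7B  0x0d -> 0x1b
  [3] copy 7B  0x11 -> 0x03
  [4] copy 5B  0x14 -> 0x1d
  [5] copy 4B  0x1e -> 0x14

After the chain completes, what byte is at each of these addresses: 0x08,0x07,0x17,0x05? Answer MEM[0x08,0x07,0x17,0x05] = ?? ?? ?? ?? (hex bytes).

[0] 0x15->0x08 len=2 : 02 25
[1] 0x0a->0x1e len=2 : 5e db
[2] 0x0d->0x1b len=7 : 01 bd dc e2 5a 18 b7
[3] 0x11->0x03 len=7 : 5a 18 b7 39 02 25 79
[4] 0x14->0x1d len=5 : 39 02 25 79 95
[5] 0x1e->0x14 len=4 : 02 25 79 95
query mem[0x08]=0x25, mem[0x07]=0x02, mem[0x17]=0x95, mem[0x05]=0xb7

MEM[0x08,0x07,0x17,0x05] = 25 02 95 b7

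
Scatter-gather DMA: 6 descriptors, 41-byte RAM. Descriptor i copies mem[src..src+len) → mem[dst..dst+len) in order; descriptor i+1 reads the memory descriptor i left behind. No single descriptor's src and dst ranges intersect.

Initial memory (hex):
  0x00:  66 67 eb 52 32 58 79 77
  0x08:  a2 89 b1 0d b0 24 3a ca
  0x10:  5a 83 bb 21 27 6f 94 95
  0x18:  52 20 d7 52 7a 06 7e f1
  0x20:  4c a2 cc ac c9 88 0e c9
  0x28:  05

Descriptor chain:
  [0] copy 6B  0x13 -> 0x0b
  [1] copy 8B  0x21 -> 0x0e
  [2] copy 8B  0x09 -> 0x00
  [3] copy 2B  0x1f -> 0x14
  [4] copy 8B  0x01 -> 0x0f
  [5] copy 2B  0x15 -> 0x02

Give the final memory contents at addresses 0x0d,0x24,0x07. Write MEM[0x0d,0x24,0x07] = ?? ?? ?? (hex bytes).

[0] 0x13->0x0b len=6 : 21 27 6f 94 95 52
[1] 0x21->0x0e len=8 : a2 cc ac c9 88 0e c9 05
[2] 0x09->0x00 len=8 : 89 b1 21 27 6f a2 cc ac
[3] 0x1f->0x14 len=2 : f1 4c
[4] 0x01->0x0f len=8 : b1 21 27 6f a2 cc ac a2
[5] 0x15->0x02 len=2 : ac a2
query mem[0x0d]=0x6f, mem[0x24]=0xc9, mem[0x07]=0xac

MEM[0x0d,0x24,0x07] = 6f c9 ac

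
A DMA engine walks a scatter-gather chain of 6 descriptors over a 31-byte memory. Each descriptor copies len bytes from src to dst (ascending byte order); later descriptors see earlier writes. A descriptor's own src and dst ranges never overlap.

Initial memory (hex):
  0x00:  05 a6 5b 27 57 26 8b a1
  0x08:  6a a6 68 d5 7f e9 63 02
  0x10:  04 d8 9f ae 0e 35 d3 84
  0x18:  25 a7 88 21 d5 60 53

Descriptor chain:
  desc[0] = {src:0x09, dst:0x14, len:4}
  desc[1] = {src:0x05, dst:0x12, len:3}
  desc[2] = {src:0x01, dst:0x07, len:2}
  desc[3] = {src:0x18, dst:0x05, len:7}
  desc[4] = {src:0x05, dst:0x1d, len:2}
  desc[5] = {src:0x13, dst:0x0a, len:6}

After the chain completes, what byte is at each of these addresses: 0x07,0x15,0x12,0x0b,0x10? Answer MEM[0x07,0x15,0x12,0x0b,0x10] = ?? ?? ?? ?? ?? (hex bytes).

MEM[0x07,0x15,0x12,0x0b,0x10] = 88 68 26 a1 04

#0 dst[0x14+4] := {0xa6,0x68,0xd5,0x7f}
#1 dst[0x12+3] := {0x26,0x8b,0xa1}
#2 dst[0x07+2] := {0xa6,0x5b}
#3 dst[0x05+7] := {0x25,0xa7,0x88,0x21,0xd5,0x60,0x53}
#4 dst[0x1d+2] := {0x25,0xa7}
#5 dst[0x0a+6] := {0x8b,0xa1,0x68,0xd5,0x7f,0x25}
query mem[0x07]=0x88, mem[0x15]=0x68, mem[0x12]=0x26, mem[0x0b]=0xa1, mem[0x10]=0x04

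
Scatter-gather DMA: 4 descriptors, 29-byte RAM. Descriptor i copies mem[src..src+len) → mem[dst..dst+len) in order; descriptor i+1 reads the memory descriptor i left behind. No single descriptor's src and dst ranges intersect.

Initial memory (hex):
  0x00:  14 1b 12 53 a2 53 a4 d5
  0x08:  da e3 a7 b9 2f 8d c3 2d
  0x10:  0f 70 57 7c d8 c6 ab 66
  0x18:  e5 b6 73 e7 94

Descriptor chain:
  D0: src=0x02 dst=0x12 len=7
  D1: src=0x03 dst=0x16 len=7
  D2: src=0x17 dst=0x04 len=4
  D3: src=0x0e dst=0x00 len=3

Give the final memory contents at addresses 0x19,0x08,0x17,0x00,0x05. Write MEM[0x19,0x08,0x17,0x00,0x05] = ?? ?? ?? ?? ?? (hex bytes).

[0] 0x02->0x12 len=7 : 12 53 a2 53 a4 d5 da
[1] 0x03->0x16 len=7 : 53 a2 53 a4 d5 da e3
[2] 0x17->0x04 len=4 : a2 53 a4 d5
[3] 0x0e->0x00 len=3 : c3 2d 0f
query mem[0x19]=0xa4, mem[0x08]=0xda, mem[0x17]=0xa2, mem[0x00]=0xc3, mem[0x05]=0x53

MEM[0x19,0x08,0x17,0x00,0x05] = a4 da a2 c3 53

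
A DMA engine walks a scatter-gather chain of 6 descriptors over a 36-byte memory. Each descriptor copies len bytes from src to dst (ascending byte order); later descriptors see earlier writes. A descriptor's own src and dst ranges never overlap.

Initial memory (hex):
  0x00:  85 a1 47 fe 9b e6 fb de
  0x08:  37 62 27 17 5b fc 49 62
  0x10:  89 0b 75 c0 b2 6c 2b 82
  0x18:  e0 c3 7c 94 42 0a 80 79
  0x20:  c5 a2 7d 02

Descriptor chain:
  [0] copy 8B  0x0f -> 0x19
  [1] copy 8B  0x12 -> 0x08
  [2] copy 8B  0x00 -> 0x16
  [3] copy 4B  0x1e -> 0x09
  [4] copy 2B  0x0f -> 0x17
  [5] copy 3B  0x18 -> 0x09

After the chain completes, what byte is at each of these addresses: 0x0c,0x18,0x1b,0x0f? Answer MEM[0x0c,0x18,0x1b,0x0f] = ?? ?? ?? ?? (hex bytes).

MEM[0x0c,0x18,0x1b,0x0f] = a2 89 e6 62

[0] 0x0f->0x19 len=8 : 62 89 0b 75 c0 b2 6c 2b
[1] 0x12->0x08 len=8 : 75 c0 b2 6c 2b 82 e0 62
[2] 0x00->0x16 len=8 : 85 a1 47 fe 9b e6 fb de
[3] 0x1e->0x09 len=4 : b2 6c 2b a2
[4] 0x0f->0x17 len=2 : 62 89
[5] 0x18->0x09 len=3 : 89 fe 9b
query mem[0x0c]=0xa2, mem[0x18]=0x89, mem[0x1b]=0xe6, mem[0x0f]=0x62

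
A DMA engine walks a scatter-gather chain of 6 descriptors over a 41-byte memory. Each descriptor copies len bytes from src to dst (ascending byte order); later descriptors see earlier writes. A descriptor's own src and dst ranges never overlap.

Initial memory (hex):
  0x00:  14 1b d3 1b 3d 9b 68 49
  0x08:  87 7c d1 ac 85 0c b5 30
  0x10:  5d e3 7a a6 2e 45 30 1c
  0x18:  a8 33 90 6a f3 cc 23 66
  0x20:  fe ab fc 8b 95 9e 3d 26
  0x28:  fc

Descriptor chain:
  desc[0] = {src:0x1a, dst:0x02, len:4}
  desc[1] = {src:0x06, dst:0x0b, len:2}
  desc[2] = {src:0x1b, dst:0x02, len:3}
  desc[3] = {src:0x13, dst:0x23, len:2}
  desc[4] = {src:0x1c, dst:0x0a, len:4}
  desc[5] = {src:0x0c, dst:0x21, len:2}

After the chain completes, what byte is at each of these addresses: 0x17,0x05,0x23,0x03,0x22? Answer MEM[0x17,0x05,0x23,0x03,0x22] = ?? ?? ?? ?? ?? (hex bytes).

D0: mem[0x02..0x05] <- [90 6a f3 cc]
D1: mem[0x0b..0x0c] <- [68 49]
D2: mem[0x02..0x04] <- [6a f3 cc]
D3: mem[0x23..0x24] <- [a6 2e]
D4: mem[0x0a..0x0d] <- [f3 cc 23 66]
D5: mem[0x21..0x22] <- [23 66]
query mem[0x17]=0x1c, mem[0x05]=0xcc, mem[0x23]=0xa6, mem[0x03]=0xf3, mem[0x22]=0x66

MEM[0x17,0x05,0x23,0x03,0x22] = 1c cc a6 f3 66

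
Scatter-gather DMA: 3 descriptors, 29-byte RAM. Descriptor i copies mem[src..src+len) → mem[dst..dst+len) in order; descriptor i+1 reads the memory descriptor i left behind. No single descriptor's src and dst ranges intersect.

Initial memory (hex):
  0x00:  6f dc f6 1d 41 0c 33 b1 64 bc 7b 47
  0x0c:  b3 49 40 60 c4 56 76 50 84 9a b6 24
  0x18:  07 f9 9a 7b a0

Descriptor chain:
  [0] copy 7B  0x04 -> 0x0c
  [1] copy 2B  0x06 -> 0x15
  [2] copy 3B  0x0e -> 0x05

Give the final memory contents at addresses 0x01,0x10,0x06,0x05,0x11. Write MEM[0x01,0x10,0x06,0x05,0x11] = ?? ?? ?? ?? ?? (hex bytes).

MEM[0x01,0x10,0x06,0x05,0x11] = dc 64 b1 33 bc

#0 dst[0x0c+7] := {0x41,0x0c,0x33,0xb1,0x64,0xbc,0x7b}
#1 dst[0x15+2] := {0x33,0xb1}
#2 dst[0x05+3] := {0x33,0xb1,0x64}
query mem[0x01]=0xdc, mem[0x10]=0x64, mem[0x06]=0xb1, mem[0x05]=0x33, mem[0x11]=0xbc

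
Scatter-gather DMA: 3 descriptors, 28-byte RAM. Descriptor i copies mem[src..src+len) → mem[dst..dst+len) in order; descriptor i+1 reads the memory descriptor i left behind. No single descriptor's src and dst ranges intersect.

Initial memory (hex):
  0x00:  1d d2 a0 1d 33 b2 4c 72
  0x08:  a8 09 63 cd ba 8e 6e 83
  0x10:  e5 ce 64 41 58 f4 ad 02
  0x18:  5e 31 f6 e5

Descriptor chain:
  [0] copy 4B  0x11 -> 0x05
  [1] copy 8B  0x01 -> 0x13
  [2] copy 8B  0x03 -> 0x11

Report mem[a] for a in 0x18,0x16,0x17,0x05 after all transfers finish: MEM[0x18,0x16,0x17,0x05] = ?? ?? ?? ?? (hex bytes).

MEM[0x18,0x16,0x17,0x05] = 63 58 09 ce

D0: mem[0x05..0x08] <- [ce 64 41 58]
D1: mem[0x13..0x1a] <- [d2 a0 1d 33 ce 64 41 58]
D2: mem[0x11..0x18] <- [1d 33 ce 64 41 58 09 63]
query mem[0x18]=0x63, mem[0x16]=0x58, mem[0x17]=0x09, mem[0x05]=0xce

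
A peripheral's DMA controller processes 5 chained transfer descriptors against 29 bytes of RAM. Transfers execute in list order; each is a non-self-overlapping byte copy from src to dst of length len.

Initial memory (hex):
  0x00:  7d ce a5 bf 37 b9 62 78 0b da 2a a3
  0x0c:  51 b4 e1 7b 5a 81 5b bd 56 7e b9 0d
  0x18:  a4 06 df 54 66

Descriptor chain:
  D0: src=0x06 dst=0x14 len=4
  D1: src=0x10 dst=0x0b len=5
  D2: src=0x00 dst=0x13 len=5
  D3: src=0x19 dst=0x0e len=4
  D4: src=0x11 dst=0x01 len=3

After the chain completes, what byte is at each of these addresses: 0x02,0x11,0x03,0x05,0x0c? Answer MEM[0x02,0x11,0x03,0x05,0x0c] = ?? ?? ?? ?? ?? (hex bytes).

MEM[0x02,0x11,0x03,0x05,0x0c] = 5b 66 7d b9 81

D0: mem[0x14..0x17] <- [62 78 0b da]
D1: mem[0x0b..0x0f] <- [5a 81 5b bd 62]
D2: mem[0x13..0x17] <- [7d ce a5 bf 37]
D3: mem[0x0e..0x11] <- [06 df 54 66]
D4: mem[0x01..0x03] <- [66 5b 7d]
query mem[0x02]=0x5b, mem[0x11]=0x66, mem[0x03]=0x7d, mem[0x05]=0xb9, mem[0x0c]=0x81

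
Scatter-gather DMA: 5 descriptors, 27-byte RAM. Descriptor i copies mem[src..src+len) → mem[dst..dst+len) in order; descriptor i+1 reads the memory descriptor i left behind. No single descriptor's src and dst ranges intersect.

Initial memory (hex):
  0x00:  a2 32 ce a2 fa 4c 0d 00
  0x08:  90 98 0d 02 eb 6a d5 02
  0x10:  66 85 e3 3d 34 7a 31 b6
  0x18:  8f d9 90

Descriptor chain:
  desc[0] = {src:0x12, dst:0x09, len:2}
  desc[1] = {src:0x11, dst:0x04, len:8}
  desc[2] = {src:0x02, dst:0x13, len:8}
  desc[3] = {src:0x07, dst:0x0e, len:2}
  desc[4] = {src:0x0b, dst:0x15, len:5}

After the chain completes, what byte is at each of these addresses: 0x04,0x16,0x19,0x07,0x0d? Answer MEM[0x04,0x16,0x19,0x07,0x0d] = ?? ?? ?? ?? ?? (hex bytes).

MEM[0x04,0x16,0x19,0x07,0x0d] = 85 eb 7a 34 6a

D0: mem[0x09..0x0a] <- [e3 3d]
D1: mem[0x04..0x0b] <- [85 e3 3d 34 7a 31 b6 8f]
D2: mem[0x13..0x1a] <- [ce a2 85 e3 3d 34 7a 31]
D3: mem[0x0e..0x0f] <- [34 7a]
D4: mem[0x15..0x19] <- [8f eb 6a 34 7a]
query mem[0x04]=0x85, mem[0x16]=0xeb, mem[0x19]=0x7a, mem[0x07]=0x34, mem[0x0d]=0x6a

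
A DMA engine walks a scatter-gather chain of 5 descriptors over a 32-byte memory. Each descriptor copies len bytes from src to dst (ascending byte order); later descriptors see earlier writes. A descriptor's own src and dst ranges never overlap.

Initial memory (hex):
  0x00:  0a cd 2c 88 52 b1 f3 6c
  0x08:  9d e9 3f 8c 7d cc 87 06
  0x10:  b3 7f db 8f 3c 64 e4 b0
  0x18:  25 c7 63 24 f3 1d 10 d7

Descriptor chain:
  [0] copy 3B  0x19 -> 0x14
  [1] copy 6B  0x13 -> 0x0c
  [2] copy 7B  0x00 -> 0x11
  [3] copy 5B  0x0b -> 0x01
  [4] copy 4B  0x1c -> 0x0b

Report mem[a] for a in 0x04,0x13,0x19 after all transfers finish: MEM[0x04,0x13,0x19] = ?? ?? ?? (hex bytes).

MEM[0x04,0x13,0x19] = 63 2c c7

  after D0: wrote 3B at 0x14 = c76324
  after D1: wrote 6B at 0x0c = 8fc76324b025
  after D2: wrote 7B at 0x11 = 0acd2c8852b1f3
  after D3: wrote 5B at 0x01 = 8c8fc76324
  after D4: wrote 4B at 0x0b = f31d10d7
query mem[0x04]=0x63, mem[0x13]=0x2c, mem[0x19]=0xc7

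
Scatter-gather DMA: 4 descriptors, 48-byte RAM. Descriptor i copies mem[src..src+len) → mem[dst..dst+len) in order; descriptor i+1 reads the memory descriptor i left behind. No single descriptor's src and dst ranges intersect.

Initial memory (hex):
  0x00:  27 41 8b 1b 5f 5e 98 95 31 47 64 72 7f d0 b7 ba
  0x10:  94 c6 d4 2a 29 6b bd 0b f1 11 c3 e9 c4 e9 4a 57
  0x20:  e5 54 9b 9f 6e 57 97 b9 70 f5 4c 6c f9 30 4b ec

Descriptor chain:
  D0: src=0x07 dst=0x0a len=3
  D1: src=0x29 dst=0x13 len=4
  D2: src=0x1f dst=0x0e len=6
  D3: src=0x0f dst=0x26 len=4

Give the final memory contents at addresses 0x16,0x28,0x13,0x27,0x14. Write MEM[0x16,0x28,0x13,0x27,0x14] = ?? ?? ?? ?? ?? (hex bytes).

#0 dst[0x0a+3] := {0x95,0x31,0x47}
#1 dst[0x13+4] := {0xf5,0x4c,0x6c,0xf9}
#2 dst[0x0e+6] := {0x57,0xe5,0x54,0x9b,0x9f,0x6e}
#3 dst[0x26+4] := {0xe5,0x54,0x9b,0x9f}
query mem[0x16]=0xf9, mem[0x28]=0x9b, mem[0x13]=0x6e, mem[0x27]=0x54, mem[0x14]=0x4c

MEM[0x16,0x28,0x13,0x27,0x14] = f9 9b 6e 54 4c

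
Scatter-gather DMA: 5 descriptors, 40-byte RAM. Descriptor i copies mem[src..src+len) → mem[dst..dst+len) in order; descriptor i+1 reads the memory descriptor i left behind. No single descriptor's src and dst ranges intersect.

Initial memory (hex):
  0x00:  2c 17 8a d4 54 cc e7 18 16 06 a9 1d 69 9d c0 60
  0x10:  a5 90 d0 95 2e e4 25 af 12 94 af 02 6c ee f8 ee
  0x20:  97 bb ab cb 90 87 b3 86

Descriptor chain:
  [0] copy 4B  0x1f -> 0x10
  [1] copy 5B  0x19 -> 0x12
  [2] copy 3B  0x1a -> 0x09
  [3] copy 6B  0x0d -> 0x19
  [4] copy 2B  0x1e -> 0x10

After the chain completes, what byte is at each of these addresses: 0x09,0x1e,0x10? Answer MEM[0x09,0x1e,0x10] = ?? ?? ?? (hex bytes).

MEM[0x09,0x1e,0x10] = af 94 94

[0] 0x1f->0x10 len=4 : ee 97 bb ab
[1] 0x19->0x12 len=5 : 94 af 02 6c ee
[2] 0x1a->0x09 len=3 : af 02 6c
[3] 0x0d->0x19 len=6 : 9d c0 60 ee 97 94
[4] 0x1e->0x10 len=2 : 94 ee
query mem[0x09]=0xaf, mem[0x1e]=0x94, mem[0x10]=0x94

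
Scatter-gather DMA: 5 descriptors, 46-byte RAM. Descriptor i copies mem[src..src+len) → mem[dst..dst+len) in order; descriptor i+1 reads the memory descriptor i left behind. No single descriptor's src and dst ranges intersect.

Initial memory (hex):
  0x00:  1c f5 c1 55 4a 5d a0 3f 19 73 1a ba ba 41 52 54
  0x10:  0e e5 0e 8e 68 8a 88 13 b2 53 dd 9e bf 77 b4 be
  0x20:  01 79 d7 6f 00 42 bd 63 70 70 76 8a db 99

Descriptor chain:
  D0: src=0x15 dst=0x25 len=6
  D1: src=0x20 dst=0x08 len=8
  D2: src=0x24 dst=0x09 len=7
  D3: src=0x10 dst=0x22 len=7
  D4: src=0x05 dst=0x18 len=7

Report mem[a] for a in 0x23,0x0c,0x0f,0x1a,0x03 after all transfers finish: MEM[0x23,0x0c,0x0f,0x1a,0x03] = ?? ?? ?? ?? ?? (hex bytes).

MEM[0x23,0x0c,0x0f,0x1a,0x03] = e5 13 dd 3f 55

  after D0: wrote 6B at 0x25 = 8a8813b253dd
  after D1: wrote 8B at 0x08 = 0179d76f008a8813
  after D2: wrote 7B at 0x09 = 008a8813b253dd
  after D3: wrote 7B at 0x22 = 0ee50e8e688a88
  after D4: wrote 7B at 0x18 = 5da03f01008a88
query mem[0x23]=0xe5, mem[0x0c]=0x13, mem[0x0f]=0xdd, mem[0x1a]=0x3f, mem[0x03]=0x55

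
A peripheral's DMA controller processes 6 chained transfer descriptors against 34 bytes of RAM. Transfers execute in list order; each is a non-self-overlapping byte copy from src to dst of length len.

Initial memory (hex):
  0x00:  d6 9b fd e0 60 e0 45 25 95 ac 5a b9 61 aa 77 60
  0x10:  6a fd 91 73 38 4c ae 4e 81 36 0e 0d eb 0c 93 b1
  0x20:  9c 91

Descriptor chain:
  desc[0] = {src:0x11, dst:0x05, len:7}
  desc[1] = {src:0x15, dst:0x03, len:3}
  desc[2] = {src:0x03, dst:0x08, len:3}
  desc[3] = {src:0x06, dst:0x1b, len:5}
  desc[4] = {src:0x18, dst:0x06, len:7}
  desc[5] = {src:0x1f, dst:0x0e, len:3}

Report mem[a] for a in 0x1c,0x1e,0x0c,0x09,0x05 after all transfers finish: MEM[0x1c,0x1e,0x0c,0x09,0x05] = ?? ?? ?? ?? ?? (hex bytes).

  after D0: wrote 7B at 0x05 = fd9173384cae4e
  after D1: wrote 3B at 0x03 = 4cae4e
  after D2: wrote 3B at 0x08 = 4cae4e
  after D3: wrote 5B at 0x1b = 91734cae4e
  after D4: wrote 7B at 0x06 = 81360e91734cae
  after D5: wrote 3B at 0x0e = 4e9c91
query mem[0x1c]=0x73, mem[0x1e]=0xae, mem[0x0c]=0xae, mem[0x09]=0x91, mem[0x05]=0x4e

MEM[0x1c,0x1e,0x0c,0x09,0x05] = 73 ae ae 91 4e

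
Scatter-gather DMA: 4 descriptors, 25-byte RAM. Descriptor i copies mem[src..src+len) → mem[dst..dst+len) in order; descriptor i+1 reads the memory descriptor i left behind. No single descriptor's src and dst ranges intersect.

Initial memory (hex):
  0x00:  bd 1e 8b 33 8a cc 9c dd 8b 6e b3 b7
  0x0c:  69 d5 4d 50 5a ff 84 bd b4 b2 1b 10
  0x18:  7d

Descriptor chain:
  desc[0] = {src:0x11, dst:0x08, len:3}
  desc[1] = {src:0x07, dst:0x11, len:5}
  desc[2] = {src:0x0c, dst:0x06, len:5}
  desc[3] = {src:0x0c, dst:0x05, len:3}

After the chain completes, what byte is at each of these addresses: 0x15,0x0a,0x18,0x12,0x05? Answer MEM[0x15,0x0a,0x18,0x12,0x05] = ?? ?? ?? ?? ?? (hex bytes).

  after D0: wrote 3B at 0x08 = ff84bd
  after D1: wrote 5B at 0x11 = ddff84bdb7
  after D2: wrote 5B at 0x06 = 69d54d505a
  after D3: wrote 3B at 0x05 = 69d54d
query mem[0x15]=0xb7, mem[0x0a]=0x5a, mem[0x18]=0x7d, mem[0x12]=0xff, mem[0x05]=0x69

MEM[0x15,0x0a,0x18,0x12,0x05] = b7 5a 7d ff 69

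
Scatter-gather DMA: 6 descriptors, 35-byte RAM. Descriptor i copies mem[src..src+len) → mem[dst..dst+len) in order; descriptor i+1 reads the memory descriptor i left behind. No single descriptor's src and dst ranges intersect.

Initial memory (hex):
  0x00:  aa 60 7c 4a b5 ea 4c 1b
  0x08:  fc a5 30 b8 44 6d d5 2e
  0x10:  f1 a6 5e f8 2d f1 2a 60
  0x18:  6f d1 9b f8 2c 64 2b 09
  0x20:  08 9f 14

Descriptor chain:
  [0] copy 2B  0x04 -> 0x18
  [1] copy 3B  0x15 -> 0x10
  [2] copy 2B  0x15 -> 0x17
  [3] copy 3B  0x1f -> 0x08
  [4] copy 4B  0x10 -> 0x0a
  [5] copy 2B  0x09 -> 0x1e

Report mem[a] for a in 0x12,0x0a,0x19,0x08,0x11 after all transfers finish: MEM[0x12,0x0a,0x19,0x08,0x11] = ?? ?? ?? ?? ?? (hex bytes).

#0 dst[0x18+2] := {0xb5,0xea}
#1 dst[0x10+3] := {0xf1,0x2a,0x60}
#2 dst[0x17+2] := {0xf1,0x2a}
#3 dst[0x08+3] := {0x09,0x08,0x9f}
#4 dst[0x0a+4] := {0xf1,0x2a,0x60,0xf8}
#5 dst[0x1e+2] := {0x08,0xf1}
query mem[0x12]=0x60, mem[0x0a]=0xf1, mem[0x19]=0xea, mem[0x08]=0x09, mem[0x11]=0x2a

MEM[0x12,0x0a,0x19,0x08,0x11] = 60 f1 ea 09 2a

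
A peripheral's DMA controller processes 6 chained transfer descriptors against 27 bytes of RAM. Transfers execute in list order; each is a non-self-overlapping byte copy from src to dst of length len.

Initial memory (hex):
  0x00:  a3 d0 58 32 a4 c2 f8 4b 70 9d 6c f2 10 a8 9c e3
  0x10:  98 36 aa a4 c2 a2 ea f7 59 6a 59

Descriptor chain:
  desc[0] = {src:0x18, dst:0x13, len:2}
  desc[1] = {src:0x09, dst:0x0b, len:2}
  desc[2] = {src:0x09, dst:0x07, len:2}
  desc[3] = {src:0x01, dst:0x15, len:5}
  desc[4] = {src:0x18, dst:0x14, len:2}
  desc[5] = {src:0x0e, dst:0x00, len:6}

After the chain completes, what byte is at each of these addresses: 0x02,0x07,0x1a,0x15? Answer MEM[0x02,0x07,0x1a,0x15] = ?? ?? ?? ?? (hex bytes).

D0: mem[0x13..0x14] <- [59 6a]
D1: mem[0x0b..0x0c] <- [9d 6c]
D2: mem[0x07..0x08] <- [9d 6c]
D3: mem[0x15..0x19] <- [d0 58 32 a4 c2]
D4: mem[0x14..0x15] <- [a4 c2]
D5: mem[0x00..0x05] <- [9c e3 98 36 aa 59]
query mem[0x02]=0x98, mem[0x07]=0x9d, mem[0x1a]=0x59, mem[0x15]=0xc2

MEM[0x02,0x07,0x1a,0x15] = 98 9d 59 c2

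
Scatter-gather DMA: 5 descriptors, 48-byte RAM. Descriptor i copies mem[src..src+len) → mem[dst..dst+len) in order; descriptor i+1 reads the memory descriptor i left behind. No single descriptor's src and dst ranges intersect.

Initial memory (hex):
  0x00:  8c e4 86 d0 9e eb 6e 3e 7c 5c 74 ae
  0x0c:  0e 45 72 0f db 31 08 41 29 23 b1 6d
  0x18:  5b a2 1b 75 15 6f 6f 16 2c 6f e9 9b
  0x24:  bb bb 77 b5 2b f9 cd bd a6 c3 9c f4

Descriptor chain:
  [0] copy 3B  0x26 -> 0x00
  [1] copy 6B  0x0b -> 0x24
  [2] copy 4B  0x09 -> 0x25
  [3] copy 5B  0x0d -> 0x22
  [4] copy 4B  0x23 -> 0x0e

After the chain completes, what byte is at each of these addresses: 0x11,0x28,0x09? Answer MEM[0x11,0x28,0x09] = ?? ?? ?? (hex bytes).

MEM[0x11,0x28,0x09] = 31 0e 5c

#0 dst[0x00+3] := {0x77,0xb5,0x2b}
#1 dst[0x24+6] := {0xae,0x0e,0x45,0x72,0x0f,0xdb}
#2 dst[0x25+4] := {0x5c,0x74,0xae,0x0e}
#3 dst[0x22+5] := {0x45,0x72,0x0f,0xdb,0x31}
#4 dst[0x0e+4] := {0x72,0x0f,0xdb,0x31}
query mem[0x11]=0x31, mem[0x28]=0x0e, mem[0x09]=0x5c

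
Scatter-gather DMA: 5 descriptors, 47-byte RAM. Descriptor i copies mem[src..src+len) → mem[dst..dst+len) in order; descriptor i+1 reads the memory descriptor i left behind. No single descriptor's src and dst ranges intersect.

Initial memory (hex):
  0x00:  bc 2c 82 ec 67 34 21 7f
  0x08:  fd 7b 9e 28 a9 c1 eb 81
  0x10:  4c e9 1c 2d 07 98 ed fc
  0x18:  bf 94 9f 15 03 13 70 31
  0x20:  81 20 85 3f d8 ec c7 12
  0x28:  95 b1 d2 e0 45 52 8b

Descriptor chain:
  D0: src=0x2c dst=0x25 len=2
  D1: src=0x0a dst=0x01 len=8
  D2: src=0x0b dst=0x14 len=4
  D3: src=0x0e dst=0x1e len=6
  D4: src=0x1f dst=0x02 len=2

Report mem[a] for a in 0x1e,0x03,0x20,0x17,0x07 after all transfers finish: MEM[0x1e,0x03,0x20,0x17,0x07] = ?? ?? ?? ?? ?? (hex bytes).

MEM[0x1e,0x03,0x20,0x17,0x07] = eb 4c 4c eb 4c

D0: mem[0x25..0x26] <- [45 52]
D1: mem[0x01..0x08] <- [9e 28 a9 c1 eb 81 4c e9]
D2: mem[0x14..0x17] <- [28 a9 c1 eb]
D3: mem[0x1e..0x23] <- [eb 81 4c e9 1c 2d]
D4: mem[0x02..0x03] <- [81 4c]
query mem[0x1e]=0xeb, mem[0x03]=0x4c, mem[0x20]=0x4c, mem[0x17]=0xeb, mem[0x07]=0x4c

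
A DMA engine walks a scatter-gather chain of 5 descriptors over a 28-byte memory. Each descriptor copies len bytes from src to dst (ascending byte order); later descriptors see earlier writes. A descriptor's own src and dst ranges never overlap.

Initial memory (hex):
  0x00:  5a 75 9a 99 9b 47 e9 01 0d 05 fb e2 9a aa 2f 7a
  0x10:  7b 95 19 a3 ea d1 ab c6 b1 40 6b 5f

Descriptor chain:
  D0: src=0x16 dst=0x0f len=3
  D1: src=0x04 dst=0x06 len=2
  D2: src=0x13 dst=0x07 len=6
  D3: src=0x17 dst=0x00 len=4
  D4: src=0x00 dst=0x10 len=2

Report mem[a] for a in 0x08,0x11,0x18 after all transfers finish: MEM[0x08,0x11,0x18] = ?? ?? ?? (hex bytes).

[0] 0x16->0x0f len=3 : ab c6 b1
[1] 0x04->0x06 len=2 : 9b 47
[2] 0x13->0x07 len=6 : a3 ea d1 ab c6 b1
[3] 0x17->0x00 len=4 : c6 b1 40 6b
[4] 0x00->0x10 len=2 : c6 b1
query mem[0x08]=0xea, mem[0x11]=0xb1, mem[0x18]=0xb1

MEM[0x08,0x11,0x18] = ea b1 b1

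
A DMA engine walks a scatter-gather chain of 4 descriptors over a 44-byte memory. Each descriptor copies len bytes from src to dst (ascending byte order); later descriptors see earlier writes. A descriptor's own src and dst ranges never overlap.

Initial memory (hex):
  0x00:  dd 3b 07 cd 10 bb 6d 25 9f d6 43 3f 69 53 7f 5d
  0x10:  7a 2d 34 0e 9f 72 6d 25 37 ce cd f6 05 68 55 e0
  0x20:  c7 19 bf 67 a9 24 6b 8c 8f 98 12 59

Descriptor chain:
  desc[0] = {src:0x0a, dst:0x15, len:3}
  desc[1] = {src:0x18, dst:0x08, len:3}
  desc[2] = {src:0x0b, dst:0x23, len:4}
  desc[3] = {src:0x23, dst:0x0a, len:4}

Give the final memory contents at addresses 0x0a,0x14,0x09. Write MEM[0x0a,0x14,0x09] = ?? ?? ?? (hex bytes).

MEM[0x0a,0x14,0x09] = 3f 9f ce

#0 dst[0x15+3] := {0x43,0x3f,0x69}
#1 dst[0x08+3] := {0x37,0xce,0xcd}
#2 dst[0x23+4] := {0x3f,0x69,0x53,0x7f}
#3 dst[0x0a+4] := {0x3f,0x69,0x53,0x7f}
query mem[0x0a]=0x3f, mem[0x14]=0x9f, mem[0x09]=0xce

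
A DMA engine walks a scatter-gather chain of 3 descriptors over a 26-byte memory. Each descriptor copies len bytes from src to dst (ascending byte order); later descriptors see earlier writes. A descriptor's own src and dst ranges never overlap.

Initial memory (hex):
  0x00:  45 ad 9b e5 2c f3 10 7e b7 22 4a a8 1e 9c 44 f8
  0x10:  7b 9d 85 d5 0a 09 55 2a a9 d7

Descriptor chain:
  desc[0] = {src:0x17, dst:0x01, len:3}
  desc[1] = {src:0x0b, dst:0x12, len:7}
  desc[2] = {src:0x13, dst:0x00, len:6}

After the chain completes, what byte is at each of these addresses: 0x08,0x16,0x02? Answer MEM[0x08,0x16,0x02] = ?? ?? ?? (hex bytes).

MEM[0x08,0x16,0x02] = b7 f8 44

  after D0: wrote 3B at 0x01 = 2aa9d7
  after D1: wrote 7B at 0x12 = a81e9c44f87b9d
  after D2: wrote 6B at 0x00 = 1e9c44f87b9d
query mem[0x08]=0xb7, mem[0x16]=0xf8, mem[0x02]=0x44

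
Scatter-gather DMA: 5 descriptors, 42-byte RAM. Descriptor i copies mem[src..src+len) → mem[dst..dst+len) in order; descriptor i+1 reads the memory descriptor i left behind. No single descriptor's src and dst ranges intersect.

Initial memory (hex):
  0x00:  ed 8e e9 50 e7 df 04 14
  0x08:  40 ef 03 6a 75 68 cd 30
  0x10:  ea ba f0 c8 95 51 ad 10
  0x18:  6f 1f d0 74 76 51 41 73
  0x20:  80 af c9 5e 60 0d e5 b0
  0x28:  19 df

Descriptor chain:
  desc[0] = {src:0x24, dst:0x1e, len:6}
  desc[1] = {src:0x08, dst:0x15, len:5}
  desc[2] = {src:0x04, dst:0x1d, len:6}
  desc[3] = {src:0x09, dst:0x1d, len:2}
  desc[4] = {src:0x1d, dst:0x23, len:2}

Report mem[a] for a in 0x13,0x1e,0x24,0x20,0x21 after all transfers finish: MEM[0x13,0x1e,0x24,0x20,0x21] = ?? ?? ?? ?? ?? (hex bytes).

MEM[0x13,0x1e,0x24,0x20,0x21] = c8 03 03 14 40

  after D0: wrote 6B at 0x1e = 600de5b019df
  after D1: wrote 5B at 0x15 = 40ef036a75
  after D2: wrote 6B at 0x1d = e7df041440ef
  after D3: wrote 2B at 0x1d = ef03
  after D4: wrote 2B at 0x23 = ef03
query mem[0x13]=0xc8, mem[0x1e]=0x03, mem[0x24]=0x03, mem[0x20]=0x14, mem[0x21]=0x40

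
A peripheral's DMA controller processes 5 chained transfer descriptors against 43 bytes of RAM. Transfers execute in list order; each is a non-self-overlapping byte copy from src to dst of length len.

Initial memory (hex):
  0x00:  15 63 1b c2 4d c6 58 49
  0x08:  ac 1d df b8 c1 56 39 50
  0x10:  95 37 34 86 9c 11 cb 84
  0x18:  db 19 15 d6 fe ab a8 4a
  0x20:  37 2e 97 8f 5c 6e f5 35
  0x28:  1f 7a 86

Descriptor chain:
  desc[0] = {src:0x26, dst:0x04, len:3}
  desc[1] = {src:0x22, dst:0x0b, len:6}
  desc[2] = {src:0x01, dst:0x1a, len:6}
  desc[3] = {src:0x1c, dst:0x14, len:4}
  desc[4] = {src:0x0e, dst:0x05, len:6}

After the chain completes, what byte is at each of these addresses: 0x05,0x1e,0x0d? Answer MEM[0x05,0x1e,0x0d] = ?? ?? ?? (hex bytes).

[0] 0x26->0x04 len=3 : f5 35 1f
[1] 0x22->0x0b len=6 : 97 8f 5c 6e f5 35
[2] 0x01->0x1a len=6 : 63 1b c2 f5 35 1f
[3] 0x1c->0x14 len=4 : c2 f5 35 1f
[4] 0x0e->0x05 len=6 : 6e f5 35 37 34 86
query mem[0x05]=0x6e, mem[0x1e]=0x35, mem[0x0d]=0x5c

MEM[0x05,0x1e,0x0d] = 6e 35 5c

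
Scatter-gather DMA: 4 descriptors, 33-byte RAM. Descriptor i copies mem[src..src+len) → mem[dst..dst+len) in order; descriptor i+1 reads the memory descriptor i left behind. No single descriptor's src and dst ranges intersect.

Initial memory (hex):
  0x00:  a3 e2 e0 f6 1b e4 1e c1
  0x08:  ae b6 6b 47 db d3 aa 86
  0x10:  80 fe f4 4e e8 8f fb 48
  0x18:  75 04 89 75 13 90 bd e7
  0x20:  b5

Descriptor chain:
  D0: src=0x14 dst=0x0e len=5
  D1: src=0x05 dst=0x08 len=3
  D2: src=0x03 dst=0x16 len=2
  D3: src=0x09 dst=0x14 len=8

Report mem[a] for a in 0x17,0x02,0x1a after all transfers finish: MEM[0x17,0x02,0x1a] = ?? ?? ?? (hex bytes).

#0 dst[0x0e+5] := {0xe8,0x8f,0xfb,0x48,0x75}
#1 dst[0x08+3] := {0xe4,0x1e,0xc1}
#2 dst[0x16+2] := {0xf6,0x1b}
#3 dst[0x14+8] := {0x1e,0xc1,0x47,0xdb,0xd3,0xe8,0x8f,0xfb}
query mem[0x17]=0xdb, mem[0x02]=0xe0, mem[0x1a]=0x8f

MEM[0x17,0x02,0x1a] = db e0 8f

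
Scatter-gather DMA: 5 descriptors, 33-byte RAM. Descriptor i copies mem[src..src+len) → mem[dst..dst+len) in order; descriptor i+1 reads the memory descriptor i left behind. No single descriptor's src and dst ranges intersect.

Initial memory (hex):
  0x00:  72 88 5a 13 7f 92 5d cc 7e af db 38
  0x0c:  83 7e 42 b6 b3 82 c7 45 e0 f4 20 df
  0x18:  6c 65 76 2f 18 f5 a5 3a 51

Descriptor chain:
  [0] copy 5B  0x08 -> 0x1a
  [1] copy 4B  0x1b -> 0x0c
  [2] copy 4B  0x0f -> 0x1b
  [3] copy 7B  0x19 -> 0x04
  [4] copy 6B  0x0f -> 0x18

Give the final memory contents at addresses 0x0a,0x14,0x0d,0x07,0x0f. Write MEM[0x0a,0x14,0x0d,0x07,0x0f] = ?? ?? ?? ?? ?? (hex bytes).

MEM[0x0a,0x14,0x0d,0x07,0x0f] = 3a e0 db b3 83

  after D0: wrote 5B at 0x1a = 7eafdb3883
  after D1: wrote 4B at 0x0c = afdb3883
  after D2: wrote 4B at 0x1b = 83b382c7
  after D3: wrote 7B at 0x04 = 657e83b382c73a
  after D4: wrote 6B at 0x18 = 83b382c745e0
query mem[0x0a]=0x3a, mem[0x14]=0xe0, mem[0x0d]=0xdb, mem[0x07]=0xb3, mem[0x0f]=0x83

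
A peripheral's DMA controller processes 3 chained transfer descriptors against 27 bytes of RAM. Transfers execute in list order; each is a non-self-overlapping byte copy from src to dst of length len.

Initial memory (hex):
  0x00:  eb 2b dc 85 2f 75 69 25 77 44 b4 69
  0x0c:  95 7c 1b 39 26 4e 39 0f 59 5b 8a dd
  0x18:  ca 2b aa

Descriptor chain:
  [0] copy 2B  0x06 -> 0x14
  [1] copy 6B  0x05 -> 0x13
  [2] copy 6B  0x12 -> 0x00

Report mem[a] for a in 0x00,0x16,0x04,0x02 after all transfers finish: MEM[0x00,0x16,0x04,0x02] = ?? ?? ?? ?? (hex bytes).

MEM[0x00,0x16,0x04,0x02] = 39 77 77 69

[0] 0x06->0x14 len=2 : 69 25
[1] 0x05->0x13 len=6 : 75 69 25 77 44 b4
[2] 0x12->0x00 len=6 : 39 75 69 25 77 44
query mem[0x00]=0x39, mem[0x16]=0x77, mem[0x04]=0x77, mem[0x02]=0x69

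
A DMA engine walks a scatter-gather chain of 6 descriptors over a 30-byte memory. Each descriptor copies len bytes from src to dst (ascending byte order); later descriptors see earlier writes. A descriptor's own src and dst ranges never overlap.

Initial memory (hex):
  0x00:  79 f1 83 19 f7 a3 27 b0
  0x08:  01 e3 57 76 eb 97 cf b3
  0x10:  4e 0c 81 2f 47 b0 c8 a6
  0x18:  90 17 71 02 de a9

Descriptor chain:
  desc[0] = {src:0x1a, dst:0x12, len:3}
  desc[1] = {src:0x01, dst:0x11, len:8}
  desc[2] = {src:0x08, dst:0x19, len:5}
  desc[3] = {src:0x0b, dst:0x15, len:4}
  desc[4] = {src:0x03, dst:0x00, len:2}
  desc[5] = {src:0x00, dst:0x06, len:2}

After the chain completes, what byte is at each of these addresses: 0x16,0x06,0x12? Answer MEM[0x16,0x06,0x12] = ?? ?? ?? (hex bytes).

[0] 0x1a->0x12 len=3 : 71 02 de
[1] 0x01->0x11 len=8 : f1 83 19 f7 a3 27 b0 01
[2] 0x08->0x19 len=5 : 01 e3 57 76 eb
[3] 0x0b->0x15 len=4 : 76 eb 97 cf
[4] 0x03->0x00 len=2 : 19 f7
[5] 0x00->0x06 len=2 : 19 f7
query mem[0x16]=0xeb, mem[0x06]=0x19, mem[0x12]=0x83

MEM[0x16,0x06,0x12] = eb 19 83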